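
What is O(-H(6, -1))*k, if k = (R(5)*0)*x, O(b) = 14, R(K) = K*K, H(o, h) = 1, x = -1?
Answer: 0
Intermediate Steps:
R(K) = K²
k = 0 (k = (5²*0)*(-1) = (25*0)*(-1) = 0*(-1) = 0)
O(-H(6, -1))*k = 14*0 = 0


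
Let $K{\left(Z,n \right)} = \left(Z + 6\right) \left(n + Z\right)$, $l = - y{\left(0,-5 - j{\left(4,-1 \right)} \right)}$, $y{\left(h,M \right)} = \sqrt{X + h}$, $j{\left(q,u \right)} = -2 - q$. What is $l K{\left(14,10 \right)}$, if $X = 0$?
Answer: $0$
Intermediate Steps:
$y{\left(h,M \right)} = \sqrt{h}$ ($y{\left(h,M \right)} = \sqrt{0 + h} = \sqrt{h}$)
$l = 0$ ($l = - \sqrt{0} = \left(-1\right) 0 = 0$)
$K{\left(Z,n \right)} = \left(6 + Z\right) \left(Z + n\right)$
$l K{\left(14,10 \right)} = 0 \left(14^{2} + 6 \cdot 14 + 6 \cdot 10 + 14 \cdot 10\right) = 0 \left(196 + 84 + 60 + 140\right) = 0 \cdot 480 = 0$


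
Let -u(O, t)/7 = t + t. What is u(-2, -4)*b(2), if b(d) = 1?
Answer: 56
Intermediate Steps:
u(O, t) = -14*t (u(O, t) = -7*(t + t) = -14*t)
u(-2, -4)*b(2) = -14*(-4)*1 = 56*1 = 56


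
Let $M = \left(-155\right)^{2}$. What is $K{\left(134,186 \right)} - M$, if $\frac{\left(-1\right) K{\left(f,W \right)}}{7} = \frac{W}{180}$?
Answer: $- \frac{720967}{30} \approx -24032.0$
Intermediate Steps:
$K{\left(f,W \right)} = - \frac{7 W}{180}$ ($K{\left(f,W \right)} = - 7 \frac{W}{180} = - \frac{7 W}{180}$)
$M = 24025$
$K{\left(134,186 \right)} - M = \left(- \frac{7}{180}\right) 186 - 24025 = - \frac{217}{30} - 24025 = - \frac{720967}{30}$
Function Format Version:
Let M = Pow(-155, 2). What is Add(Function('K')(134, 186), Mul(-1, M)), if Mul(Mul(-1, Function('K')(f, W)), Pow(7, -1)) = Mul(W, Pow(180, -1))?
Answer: Rational(-720967, 30) ≈ -24032.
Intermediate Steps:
Function('K')(f, W) = Mul(Rational(-7, 180), W) (Function('K')(f, W) = Mul(-7, Mul(W, Pow(180, -1))) = Mul(-7, Mul(W, Rational(1, 180))) = Mul(-7, Mul(Rational(1, 180), W)) = Mul(Rational(-7, 180), W))
M = 24025
Add(Function('K')(134, 186), Mul(-1, M)) = Add(Mul(Rational(-7, 180), 186), Mul(-1, 24025)) = Add(Rational(-217, 30), -24025) = Rational(-720967, 30)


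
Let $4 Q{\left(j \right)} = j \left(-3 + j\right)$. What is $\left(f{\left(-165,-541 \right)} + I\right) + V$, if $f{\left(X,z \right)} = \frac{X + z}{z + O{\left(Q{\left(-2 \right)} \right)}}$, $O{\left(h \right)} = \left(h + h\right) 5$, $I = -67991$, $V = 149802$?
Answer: $\frac{21107591}{258} \approx 81812.0$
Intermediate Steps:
$Q{\left(j \right)} = \frac{j \left(-3 + j\right)}{4}$
$O{\left(h \right)} = 10 h$ ($O{\left(h \right)} = 2 h 5 = 10 h$)
$f{\left(X,z \right)} = \frac{X + z}{25 + z}$ ($f{\left(X,z \right)} = \frac{X + z}{z + 10 \cdot \frac{1}{4} \left(-2\right) \left(-3 - 2\right)} = \frac{X + z}{z + 10 \cdot \frac{1}{4} \left(-2\right) \left(-5\right)} = \frac{X + z}{z + 10 \cdot \frac{5}{2}} = \frac{X + z}{z + 25} = \frac{X + z}{25 + z}$)
$\left(f{\left(-165,-541 \right)} + I\right) + V = \left(\frac{-165 - 541}{25 - 541} - 67991\right) + 149802 = \left(\frac{1}{-516} \left(-706\right) - 67991\right) + 149802 = \left(\left(- \frac{1}{516}\right) \left(-706\right) - 67991\right) + 149802 = \left(\frac{353}{258} - 67991\right) + 149802 = - \frac{17541325}{258} + 149802 = \frac{21107591}{258}$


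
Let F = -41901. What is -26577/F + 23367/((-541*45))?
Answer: -36898178/113342205 ≈ -0.32555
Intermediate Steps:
-26577/F + 23367/((-541*45)) = -26577/(-41901) + 23367/((-541*45)) = -26577*(-1/41901) + 23367/(-24345) = 8859/13967 + 23367*(-1/24345) = 8859/13967 - 7789/8115 = -36898178/113342205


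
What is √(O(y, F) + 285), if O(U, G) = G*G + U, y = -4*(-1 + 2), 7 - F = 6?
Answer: √282 ≈ 16.793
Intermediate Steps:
F = 1 (F = 7 - 1*6 = 7 - 6 = 1)
y = -4 (y = -4*1 = -4)
O(U, G) = U + G² (O(U, G) = G² + U = U + G²)
√(O(y, F) + 285) = √((-4 + 1²) + 285) = √((-4 + 1) + 285) = √(-3 + 285) = √282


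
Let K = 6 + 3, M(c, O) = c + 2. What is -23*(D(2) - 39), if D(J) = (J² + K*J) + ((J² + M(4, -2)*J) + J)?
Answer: -23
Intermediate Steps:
M(c, O) = 2 + c
K = 9
D(J) = 2*J² + 16*J (D(J) = (J² + 9*J) + ((J² + (2 + 4)*J) + J) = (J² + 9*J) + ((J² + 6*J) + J) = (J² + 9*J) + (J² + 7*J) = 2*J² + 16*J)
-23*(D(2) - 39) = -23*(2*2*(8 + 2) - 39) = -23*(2*2*10 - 39) = -23*(40 - 39) = -23*1 = -23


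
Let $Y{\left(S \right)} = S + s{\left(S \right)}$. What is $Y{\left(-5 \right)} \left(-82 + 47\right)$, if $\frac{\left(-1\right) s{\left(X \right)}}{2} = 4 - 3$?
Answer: $245$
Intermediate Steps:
$s{\left(X \right)} = -2$ ($s{\left(X \right)} = - 2 \left(4 - 3\right) = \left(-2\right) 1 = -2$)
$Y{\left(S \right)} = -2 + S$ ($Y{\left(S \right)} = S - 2 = -2 + S$)
$Y{\left(-5 \right)} \left(-82 + 47\right) = \left(-2 - 5\right) \left(-82 + 47\right) = \left(-7\right) \left(-35\right) = 245$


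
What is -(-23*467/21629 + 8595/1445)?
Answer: -34076102/6250781 ≈ -5.4515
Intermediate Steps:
-(-23*467/21629 + 8595/1445) = -(-10741*1/21629 + 8595*(1/1445)) = -(-10741/21629 + 1719/289) = -1*34076102/6250781 = -34076102/6250781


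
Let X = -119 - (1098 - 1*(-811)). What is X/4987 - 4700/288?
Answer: -6005741/359064 ≈ -16.726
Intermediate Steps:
X = -2028 (X = -119 - (1098 + 811) = -119 - 1*1909 = -119 - 1909 = -2028)
X/4987 - 4700/288 = -2028/4987 - 4700/288 = -2028*1/4987 - 4700*1/288 = -2028/4987 - 1175/72 = -6005741/359064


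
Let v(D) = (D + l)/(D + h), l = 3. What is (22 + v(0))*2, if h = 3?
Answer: 46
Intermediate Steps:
v(D) = 1 (v(D) = (D + 3)/(D + 3) = (3 + D)/(3 + D) = 1)
(22 + v(0))*2 = (22 + 1)*2 = 23*2 = 46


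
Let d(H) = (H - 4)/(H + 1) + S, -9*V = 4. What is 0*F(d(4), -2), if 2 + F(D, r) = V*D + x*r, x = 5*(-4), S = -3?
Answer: 0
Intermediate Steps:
x = -20
V = -4/9 (V = -⅑*4 = -4/9 ≈ -0.44444)
d(H) = -3 + (-4 + H)/(1 + H) (d(H) = (H - 4)/(H + 1) - 3 = (-4 + H)/(1 + H) - 3 = -3 + (-4 + H)/(1 + H))
F(D, r) = -2 - 20*r - 4*D/9 (F(D, r) = -2 + (-4*D/9 - 20*r) = -2 + (-20*r - 4*D/9) = -2 - 20*r - 4*D/9)
0*F(d(4), -2) = 0*(-2 - 20*(-2) - 4*(-7 - 2*4)/(9*(1 + 4))) = 0*(-2 + 40 - 4*(-7 - 8)/(9*5)) = 0*(-2 + 40 - 4*(-15)/45) = 0*(-2 + 40 - 4/9*(-3)) = 0*(-2 + 40 + 4/3) = 0*(118/3) = 0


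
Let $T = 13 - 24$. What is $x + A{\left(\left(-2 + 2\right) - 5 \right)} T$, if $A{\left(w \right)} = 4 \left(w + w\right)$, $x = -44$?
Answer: $396$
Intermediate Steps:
$A{\left(w \right)} = 8 w$ ($A{\left(w \right)} = 4 \cdot 2 w = 8 w$)
$T = -11$ ($T = 13 - 24 = -11$)
$x + A{\left(\left(-2 + 2\right) - 5 \right)} T = -44 + 8 \left(\left(-2 + 2\right) - 5\right) \left(-11\right) = -44 + 8 \left(0 - 5\right) \left(-11\right) = -44 + 8 \left(-5\right) \left(-11\right) = -44 - -440 = -44 + 440 = 396$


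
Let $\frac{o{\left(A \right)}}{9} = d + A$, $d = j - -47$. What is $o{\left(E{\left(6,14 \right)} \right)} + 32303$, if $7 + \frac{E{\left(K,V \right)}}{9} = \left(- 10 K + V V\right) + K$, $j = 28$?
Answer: $43913$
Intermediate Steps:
$E{\left(K,V \right)} = -63 - 81 K + 9 V^{2}$ ($E{\left(K,V \right)} = -63 + 9 \left(\left(- 10 K + V V\right) + K\right) = -63 + 9 \left(\left(- 10 K + V^{2}\right) + K\right) = -63 + 9 \left(\left(V^{2} - 10 K\right) + K\right) = -63 + 9 \left(V^{2} - 9 K\right) = -63 - \left(- 9 V^{2} + 81 K\right) = -63 - 81 K + 9 V^{2}$)
$d = 75$ ($d = 28 - -47 = 28 + 47 = 75$)
$o{\left(A \right)} = 675 + 9 A$ ($o{\left(A \right)} = 9 \left(75 + A\right) = 675 + 9 A$)
$o{\left(E{\left(6,14 \right)} \right)} + 32303 = \left(675 + 9 \left(-63 - 486 + 9 \cdot 14^{2}\right)\right) + 32303 = \left(675 + 9 \left(-63 - 486 + 9 \cdot 196\right)\right) + 32303 = \left(675 + 9 \left(-63 - 486 + 1764\right)\right) + 32303 = \left(675 + 9 \cdot 1215\right) + 32303 = \left(675 + 10935\right) + 32303 = 11610 + 32303 = 43913$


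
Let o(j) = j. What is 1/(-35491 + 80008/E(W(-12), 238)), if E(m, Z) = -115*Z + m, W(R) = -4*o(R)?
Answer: -13661/484882555 ≈ -2.8174e-5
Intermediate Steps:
W(R) = -4*R
E(m, Z) = m - 115*Z
1/(-35491 + 80008/E(W(-12), 238)) = 1/(-35491 + 80008/(-4*(-12) - 115*238)) = 1/(-35491 + 80008/(48 - 27370)) = 1/(-35491 + 80008/(-27322)) = 1/(-35491 + 80008*(-1/27322)) = 1/(-35491 - 40004/13661) = 1/(-484882555/13661) = -13661/484882555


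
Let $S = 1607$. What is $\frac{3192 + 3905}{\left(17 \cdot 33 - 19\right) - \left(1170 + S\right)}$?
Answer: $- \frac{7097}{2235} \approx -3.1754$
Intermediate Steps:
$\frac{3192 + 3905}{\left(17 \cdot 33 - 19\right) - \left(1170 + S\right)} = \frac{3192 + 3905}{\left(17 \cdot 33 - 19\right) - 2777} = \frac{7097}{\left(561 - 19\right) - 2777} = \frac{7097}{542 - 2777} = \frac{7097}{-2235} = 7097 \left(- \frac{1}{2235}\right) = - \frac{7097}{2235}$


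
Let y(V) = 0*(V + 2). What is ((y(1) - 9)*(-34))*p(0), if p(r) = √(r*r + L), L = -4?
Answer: 612*I ≈ 612.0*I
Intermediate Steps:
y(V) = 0 (y(V) = 0*(2 + V) = 0)
p(r) = √(-4 + r²) (p(r) = √(r*r - 4) = √(r² - 4) = √(-4 + r²))
((y(1) - 9)*(-34))*p(0) = ((0 - 9)*(-34))*√(-4 + 0²) = (-9*(-34))*√(-4 + 0) = 306*√(-4) = 306*(2*I) = 612*I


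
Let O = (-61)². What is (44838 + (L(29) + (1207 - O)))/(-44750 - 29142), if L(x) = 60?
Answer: -10596/18473 ≈ -0.57359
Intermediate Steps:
O = 3721
(44838 + (L(29) + (1207 - O)))/(-44750 - 29142) = (44838 + (60 + (1207 - 1*3721)))/(-44750 - 29142) = (44838 + (60 + (1207 - 3721)))/(-73892) = (44838 + (60 - 2514))*(-1/73892) = (44838 - 2454)*(-1/73892) = 42384*(-1/73892) = -10596/18473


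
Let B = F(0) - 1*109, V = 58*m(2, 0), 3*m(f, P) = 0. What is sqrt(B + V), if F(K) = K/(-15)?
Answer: I*sqrt(109) ≈ 10.44*I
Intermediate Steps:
F(K) = -K/15 (F(K) = K*(-1/15) = -K/15)
m(f, P) = 0 (m(f, P) = (1/3)*0 = 0)
V = 0 (V = 58*0 = 0)
B = -109 (B = -1/15*0 - 1*109 = 0 - 109 = -109)
sqrt(B + V) = sqrt(-109 + 0) = sqrt(-109) = I*sqrt(109)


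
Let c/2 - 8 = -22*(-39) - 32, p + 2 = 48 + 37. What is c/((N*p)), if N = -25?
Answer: -1668/2075 ≈ -0.80386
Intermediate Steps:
p = 83 (p = -2 + (48 + 37) = -2 + 85 = 83)
c = 1668 (c = 16 + 2*(-22*(-39) - 32) = 16 + 2*(858 - 32) = 16 + 2*826 = 16 + 1652 = 1668)
c/((N*p)) = 1668/((-25*83)) = 1668/(-2075) = 1668*(-1/2075) = -1668/2075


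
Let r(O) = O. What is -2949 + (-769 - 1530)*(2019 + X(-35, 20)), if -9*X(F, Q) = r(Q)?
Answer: -41755690/9 ≈ -4.6395e+6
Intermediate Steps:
X(F, Q) = -Q/9
-2949 + (-769 - 1530)*(2019 + X(-35, 20)) = -2949 + (-769 - 1530)*(2019 - ⅑*20) = -2949 - 2299*(2019 - 20/9) = -2949 - 2299*18151/9 = -2949 - 41729149/9 = -41755690/9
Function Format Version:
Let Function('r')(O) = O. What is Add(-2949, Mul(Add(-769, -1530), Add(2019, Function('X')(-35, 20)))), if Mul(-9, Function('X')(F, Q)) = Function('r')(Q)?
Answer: Rational(-41755690, 9) ≈ -4.6395e+6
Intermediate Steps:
Function('X')(F, Q) = Mul(Rational(-1, 9), Q)
Add(-2949, Mul(Add(-769, -1530), Add(2019, Function('X')(-35, 20)))) = Add(-2949, Mul(Add(-769, -1530), Add(2019, Mul(Rational(-1, 9), 20)))) = Add(-2949, Mul(-2299, Add(2019, Rational(-20, 9)))) = Add(-2949, Mul(-2299, Rational(18151, 9))) = Add(-2949, Rational(-41729149, 9)) = Rational(-41755690, 9)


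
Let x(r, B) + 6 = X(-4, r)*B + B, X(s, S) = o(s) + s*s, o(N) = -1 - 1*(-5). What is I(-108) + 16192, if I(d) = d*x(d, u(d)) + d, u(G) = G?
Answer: 261676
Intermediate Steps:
o(N) = 4 (o(N) = -1 + 5 = 4)
X(s, S) = 4 + s² (X(s, S) = 4 + s*s = 4 + s²)
x(r, B) = -6 + 21*B (x(r, B) = -6 + ((4 + (-4)²)*B + B) = -6 + ((4 + 16)*B + B) = -6 + (20*B + B) = -6 + 21*B)
I(d) = d + d*(-6 + 21*d) (I(d) = d*(-6 + 21*d) + d = d + d*(-6 + 21*d))
I(-108) + 16192 = -108*(-5 + 21*(-108)) + 16192 = -108*(-5 - 2268) + 16192 = -108*(-2273) + 16192 = 245484 + 16192 = 261676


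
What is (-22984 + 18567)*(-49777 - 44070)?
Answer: 414522199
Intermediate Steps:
(-22984 + 18567)*(-49777 - 44070) = -4417*(-93847) = 414522199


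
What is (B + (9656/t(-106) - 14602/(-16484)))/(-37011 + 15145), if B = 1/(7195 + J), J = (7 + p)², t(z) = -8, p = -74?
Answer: 58074108585/1052842739624 ≈ 0.055159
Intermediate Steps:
J = 4489 (J = (7 - 74)² = (-67)² = 4489)
B = 1/11684 (B = 1/(7195 + 4489) = 1/11684 ≈ 8.5587e-5)
(B + (9656/t(-106) - 14602/(-16484)))/(-37011 + 15145) = (1/11684 + (9656/(-8) - 14602/(-16484)))/(-37011 + 15145) = (1/11684 + (9656*(-⅛) - 14602*(-1/16484)))/(-21866) = (1/11684 + (-1207 + 7301/8242))*(-1/21866) = (1/11684 - 9940793/8242)*(-1/21866) = -58074108585/48149764*(-1/21866) = 58074108585/1052842739624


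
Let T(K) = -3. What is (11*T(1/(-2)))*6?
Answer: -198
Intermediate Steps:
(11*T(1/(-2)))*6 = (11*(-3))*6 = -33*6 = -198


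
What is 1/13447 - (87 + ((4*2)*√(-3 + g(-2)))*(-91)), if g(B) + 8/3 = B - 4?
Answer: -1169888/13447 + 728*I*√105/3 ≈ -87.0 + 2486.6*I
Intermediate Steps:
g(B) = -20/3 + B (g(B) = -8/3 + (B - 4) = -8/3 + (-4 + B) = -20/3 + B)
1/13447 - (87 + ((4*2)*√(-3 + g(-2)))*(-91)) = 1/13447 - (87 + ((4*2)*√(-3 + (-20/3 - 2)))*(-91)) = 1/13447 - (87 + (8*√(-3 - 26/3))*(-91)) = 1/13447 - (87 + (8*√(-35/3))*(-91)) = 1/13447 - (87 + (8*(I*√105/3))*(-91)) = 1/13447 - (87 + (8*I*√105/3)*(-91)) = 1/13447 - (87 - 728*I*√105/3) = 1/13447 + (-87 + 728*I*√105/3) = -1169888/13447 + 728*I*√105/3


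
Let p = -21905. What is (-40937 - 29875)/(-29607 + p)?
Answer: 17703/12878 ≈ 1.3747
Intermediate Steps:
(-40937 - 29875)/(-29607 + p) = (-40937 - 29875)/(-29607 - 21905) = -70812/(-51512) = -70812*(-1/51512) = 17703/12878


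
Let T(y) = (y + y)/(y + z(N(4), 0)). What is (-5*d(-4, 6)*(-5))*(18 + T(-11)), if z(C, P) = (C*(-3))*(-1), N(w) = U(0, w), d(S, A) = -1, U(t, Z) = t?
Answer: -500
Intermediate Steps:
N(w) = 0
z(C, P) = 3*C (z(C, P) = -3*C*(-1) = 3*C)
T(y) = 2 (T(y) = (y + y)/(y + 3*0) = (2*y)/(y + 0) = (2*y)/y = 2)
(-5*d(-4, 6)*(-5))*(18 + T(-11)) = (-5*(-1)*(-5))*(18 + 2) = (5*(-5))*20 = -25*20 = -500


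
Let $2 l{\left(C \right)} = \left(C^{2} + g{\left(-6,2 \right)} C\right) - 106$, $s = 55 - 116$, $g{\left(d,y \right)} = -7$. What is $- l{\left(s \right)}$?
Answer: $-2021$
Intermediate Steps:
$s = -61$
$l{\left(C \right)} = -53 + \frac{C^{2}}{2} - \frac{7 C}{2}$ ($l{\left(C \right)} = \frac{\left(C^{2} - 7 C\right) - 106}{2} = \frac{-106 + C^{2} - 7 C}{2} = -53 + \frac{C^{2}}{2} - \frac{7 C}{2}$)
$- l{\left(s \right)} = - (-53 + \frac{\left(-61\right)^{2}}{2} - - \frac{427}{2}) = - (-53 + \frac{1}{2} \cdot 3721 + \frac{427}{2}) = - (-53 + \frac{3721}{2} + \frac{427}{2}) = \left(-1\right) 2021 = -2021$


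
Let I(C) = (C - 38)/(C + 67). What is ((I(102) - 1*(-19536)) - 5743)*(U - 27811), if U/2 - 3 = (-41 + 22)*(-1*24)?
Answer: -62689761333/169 ≈ -3.7095e+8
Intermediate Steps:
I(C) = (-38 + C)/(67 + C)
U = 918 (U = 6 + 2*((-41 + 22)*(-1*24)) = 6 + 2*(-19*(-24)) = 6 + 2*456 = 6 + 912 = 918)
((I(102) - 1*(-19536)) - 5743)*(U - 27811) = (((-38 + 102)/(67 + 102) - 1*(-19536)) - 5743)*(918 - 27811) = ((64/169 + 19536) - 5743)*(-26893) = (3301648/169 - 5743)*(-26893) = (2331081/169)*(-26893) = -62689761333/169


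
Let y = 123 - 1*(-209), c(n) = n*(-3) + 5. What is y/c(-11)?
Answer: 166/19 ≈ 8.7368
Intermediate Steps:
c(n) = 5 - 3*n (c(n) = -3*n + 5 = 5 - 3*n)
y = 332 (y = 123 + 209 = 332)
y/c(-11) = 332/(5 - 3*(-11)) = 332/(5 + 33) = 332/38 = 332*(1/38) = 166/19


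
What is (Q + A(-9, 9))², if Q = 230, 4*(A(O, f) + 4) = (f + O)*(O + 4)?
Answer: 51076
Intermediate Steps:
A(O, f) = -4 + (4 + O)*(O + f)/4 (A(O, f) = -4 + ((f + O)*(O + 4))/4 = -4 + ((O + f)*(4 + O))/4 = -4 + ((4 + O)*(O + f))/4 = -4 + (4 + O)*(O + f)/4)
(Q + A(-9, 9))² = (230 + (-4 - 9 + 9 + (¼)*(-9)² + (¼)*(-9)*9))² = (230 + (-4 - 9 + 9 + (¼)*81 - 81/4))² = (230 + (-4 - 9 + 9 + 81/4 - 81/4))² = (230 - 4)² = 226² = 51076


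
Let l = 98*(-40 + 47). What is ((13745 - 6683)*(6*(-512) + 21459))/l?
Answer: 64924497/343 ≈ 1.8928e+5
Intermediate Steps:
l = 686 (l = 98*7 = 686)
((13745 - 6683)*(6*(-512) + 21459))/l = ((13745 - 6683)*(6*(-512) + 21459))/686 = (7062*(-3072 + 21459))*(1/686) = (7062*18387)*(1/686) = 129848994*(1/686) = 64924497/343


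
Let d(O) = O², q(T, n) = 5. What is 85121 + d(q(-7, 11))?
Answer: 85146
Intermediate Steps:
85121 + d(q(-7, 11)) = 85121 + 5² = 85121 + 25 = 85146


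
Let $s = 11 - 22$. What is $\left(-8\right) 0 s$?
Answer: $0$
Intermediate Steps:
$s = -11$ ($s = 11 - 22 = -11$)
$\left(-8\right) 0 s = \left(-8\right) 0 \left(-11\right) = 0 \left(-11\right) = 0$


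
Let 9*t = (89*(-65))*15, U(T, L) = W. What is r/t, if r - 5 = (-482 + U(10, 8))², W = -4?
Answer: -708603/28925 ≈ -24.498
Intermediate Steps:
U(T, L) = -4
t = -28925/3 (t = ((89*(-65))*15)/9 = (-5785*15)/9 = (⅑)*(-86775) = -28925/3 ≈ -9641.7)
r = 236201 (r = 5 + (-482 - 4)² = 5 + (-486)² = 5 + 236196 = 236201)
r/t = 236201/(-28925/3) = 236201*(-3/28925) = -708603/28925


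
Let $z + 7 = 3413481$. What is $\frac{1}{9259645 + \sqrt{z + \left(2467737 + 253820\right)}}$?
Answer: $\frac{9259645}{85741019390994} - \frac{\sqrt{6135031}}{85741019390994} \approx 1.0797 \cdot 10^{-7}$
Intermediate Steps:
$z = 3413474$ ($z = -7 + 3413481 = 3413474$)
$\frac{1}{9259645 + \sqrt{z + \left(2467737 + 253820\right)}} = \frac{1}{9259645 + \sqrt{3413474 + \left(2467737 + 253820\right)}} = \frac{1}{9259645 + \sqrt{3413474 + 2721557}} = \frac{1}{9259645 + \sqrt{6135031}}$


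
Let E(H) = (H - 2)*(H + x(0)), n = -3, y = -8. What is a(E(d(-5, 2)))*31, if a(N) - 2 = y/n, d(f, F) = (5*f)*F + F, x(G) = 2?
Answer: 434/3 ≈ 144.67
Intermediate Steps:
d(f, F) = F + 5*F*f (d(f, F) = 5*F*f + F = F + 5*F*f)
E(H) = (-2 + H)*(2 + H) (E(H) = (H - 2)*(H + 2) = (-2 + H)*(2 + H))
a(N) = 14/3 (a(N) = 2 - 8/(-3) = 2 - 8*(-⅓) = 2 + 8/3 = 14/3)
a(E(d(-5, 2)))*31 = (14/3)*31 = 434/3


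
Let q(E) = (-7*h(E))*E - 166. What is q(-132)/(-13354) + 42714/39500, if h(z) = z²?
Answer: -158841048061/131870750 ≈ -1204.5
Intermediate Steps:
q(E) = -166 - 7*E³ (q(E) = (-7*E²)*E - 166 = -7*E³ - 166 = -166 - 7*E³)
q(-132)/(-13354) + 42714/39500 = (-166 - 7*(-132)³)/(-13354) + 42714/39500 = (-166 - 7*(-2299968))*(-1/13354) + 42714*(1/39500) = (-166 + 16099776)*(-1/13354) + 21357/19750 = 16099610*(-1/13354) + 21357/19750 = -8049805/6677 + 21357/19750 = -158841048061/131870750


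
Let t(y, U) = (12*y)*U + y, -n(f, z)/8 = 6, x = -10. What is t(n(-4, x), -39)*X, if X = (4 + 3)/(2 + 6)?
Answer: 19614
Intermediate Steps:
n(f, z) = -48 (n(f, z) = -8*6 = -48)
t(y, U) = y + 12*U*y (t(y, U) = 12*U*y + y = y + 12*U*y)
X = 7/8 ≈ 0.87500
t(n(-4, x), -39)*X = -48*(1 + 12*(-39))*(7/8) = -48*(1 - 468)*(7/8) = -48*(-467)*(7/8) = 22416*(7/8) = 19614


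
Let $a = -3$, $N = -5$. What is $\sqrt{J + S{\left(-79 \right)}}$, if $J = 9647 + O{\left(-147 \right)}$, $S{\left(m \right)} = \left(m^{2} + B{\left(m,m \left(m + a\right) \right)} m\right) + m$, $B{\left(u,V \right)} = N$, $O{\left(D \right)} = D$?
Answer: $\sqrt{16057} \approx 126.72$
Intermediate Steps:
$B{\left(u,V \right)} = -5$
$S{\left(m \right)} = m^{2} - 4 m$ ($S{\left(m \right)} = \left(m^{2} - 5 m\right) + m = m^{2} - 4 m$)
$J = 9500$ ($J = 9647 - 147 = 9500$)
$\sqrt{J + S{\left(-79 \right)}} = \sqrt{9500 - 79 \left(-4 - 79\right)} = \sqrt{9500 - -6557} = \sqrt{9500 + 6557} = \sqrt{16057}$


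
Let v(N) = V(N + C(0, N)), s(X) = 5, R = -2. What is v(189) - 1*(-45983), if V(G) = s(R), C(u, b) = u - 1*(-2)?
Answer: 45988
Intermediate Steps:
C(u, b) = 2 + u (C(u, b) = u + 2 = 2 + u)
V(G) = 5
v(N) = 5
v(189) - 1*(-45983) = 5 - 1*(-45983) = 5 + 45983 = 45988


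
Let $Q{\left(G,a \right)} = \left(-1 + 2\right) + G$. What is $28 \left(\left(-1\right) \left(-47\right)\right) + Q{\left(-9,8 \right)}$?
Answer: $1308$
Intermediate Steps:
$Q{\left(G,a \right)} = 1 + G$
$28 \left(\left(-1\right) \left(-47\right)\right) + Q{\left(-9,8 \right)} = 28 \left(\left(-1\right) \left(-47\right)\right) + \left(1 - 9\right) = 28 \cdot 47 - 8 = 1316 - 8 = 1308$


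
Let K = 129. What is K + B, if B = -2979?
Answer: -2850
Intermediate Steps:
K + B = 129 - 2979 = -2850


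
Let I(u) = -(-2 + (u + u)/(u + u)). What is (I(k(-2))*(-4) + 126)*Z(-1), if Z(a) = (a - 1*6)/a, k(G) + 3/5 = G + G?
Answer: 854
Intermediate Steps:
k(G) = -⅗ + 2*G (k(G) = -⅗ + (G + G) = -⅗ + 2*G)
I(u) = 1 (I(u) = -(-2 + (2*u)/((2*u))) = -(-2 + (2*u)*(1/(2*u))) = -(-2 + 1) = -1*(-1) = 1)
Z(a) = (-6 + a)/a (Z(a) = (a - 6)/a = (-6 + a)/a)
(I(k(-2))*(-4) + 126)*Z(-1) = (1*(-4) + 126)*((-6 - 1)/(-1)) = (-4 + 126)*(-1*(-7)) = 122*7 = 854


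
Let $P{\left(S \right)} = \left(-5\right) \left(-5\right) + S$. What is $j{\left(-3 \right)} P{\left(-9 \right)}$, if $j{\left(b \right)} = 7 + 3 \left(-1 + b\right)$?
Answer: $-80$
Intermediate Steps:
$j{\left(b \right)} = 4 + 3 b$ ($j{\left(b \right)} = 7 + \left(-3 + 3 b\right) = 4 + 3 b$)
$P{\left(S \right)} = 25 + S$
$j{\left(-3 \right)} P{\left(-9 \right)} = \left(4 + 3 \left(-3\right)\right) \left(25 - 9\right) = \left(4 - 9\right) 16 = \left(-5\right) 16 = -80$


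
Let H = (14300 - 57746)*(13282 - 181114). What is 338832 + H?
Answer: 7291967904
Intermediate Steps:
H = 7291629072 (H = -43446*(-167832) = 7291629072)
338832 + H = 338832 + 7291629072 = 7291967904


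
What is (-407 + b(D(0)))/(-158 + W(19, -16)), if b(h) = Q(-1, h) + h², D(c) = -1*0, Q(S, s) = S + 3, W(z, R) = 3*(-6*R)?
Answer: -81/26 ≈ -3.1154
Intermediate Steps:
W(z, R) = -18*R
Q(S, s) = 3 + S
D(c) = 0
b(h) = 2 + h² (b(h) = (3 - 1) + h² = 2 + h²)
(-407 + b(D(0)))/(-158 + W(19, -16)) = (-407 + (2 + 0²))/(-158 - 18*(-16)) = (-407 + (2 + 0))/(-158 + 288) = (-407 + 2)/130 = -405*1/130 = -81/26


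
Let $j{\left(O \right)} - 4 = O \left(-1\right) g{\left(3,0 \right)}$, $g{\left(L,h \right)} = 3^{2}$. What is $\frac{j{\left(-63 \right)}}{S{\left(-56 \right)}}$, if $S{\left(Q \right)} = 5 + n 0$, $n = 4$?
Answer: $\frac{571}{5} \approx 114.2$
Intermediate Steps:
$g{\left(L,h \right)} = 9$
$S{\left(Q \right)} = 5$ ($S{\left(Q \right)} = 5 + 4 \cdot 0 = 5 + 0 = 5$)
$j{\left(O \right)} = 4 - 9 O$ ($j{\left(O \right)} = 4 + O \left(-1\right) 9 = 4 + - O 9 = 4 - 9 O$)
$\frac{j{\left(-63 \right)}}{S{\left(-56 \right)}} = \frac{4 - -567}{5} = \left(4 + 567\right) \frac{1}{5} = 571 \cdot \frac{1}{5} = \frac{571}{5}$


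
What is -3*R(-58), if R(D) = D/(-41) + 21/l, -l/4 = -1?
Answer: -3279/164 ≈ -19.994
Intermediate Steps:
l = 4 (l = -4*(-1) = 4)
R(D) = 21/4 - D/41 (R(D) = D/(-41) + 21/4 = D*(-1/41) + 21*(1/4) = -D/41 + 21/4 = 21/4 - D/41)
-3*R(-58) = -3*(21/4 - 1/41*(-58)) = -3*(21/4 + 58/41) = -3*1093/164 = -3279/164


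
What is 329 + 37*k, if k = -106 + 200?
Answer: 3807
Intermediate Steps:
k = 94
329 + 37*k = 329 + 37*94 = 329 + 3478 = 3807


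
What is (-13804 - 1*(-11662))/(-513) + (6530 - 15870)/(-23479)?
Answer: 6120382/1338303 ≈ 4.5732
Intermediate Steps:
(-13804 - 1*(-11662))/(-513) + (6530 - 15870)/(-23479) = (-13804 + 11662)*(-1/513) - 9340*(-1/23479) = -2142*(-1/513) + 9340/23479 = 238/57 + 9340/23479 = 6120382/1338303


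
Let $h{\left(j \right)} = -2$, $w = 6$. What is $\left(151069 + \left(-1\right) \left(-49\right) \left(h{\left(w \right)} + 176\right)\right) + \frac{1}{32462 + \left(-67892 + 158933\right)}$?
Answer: $\frac{19710461286}{123503} \approx 1.596 \cdot 10^{5}$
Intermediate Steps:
$\left(151069 + \left(-1\right) \left(-49\right) \left(h{\left(w \right)} + 176\right)\right) + \frac{1}{32462 + \left(-67892 + 158933\right)} = \left(151069 + \left(-1\right) \left(-49\right) \left(-2 + 176\right)\right) + \frac{1}{32462 + \left(-67892 + 158933\right)} = \left(151069 + 49 \cdot 174\right) + \frac{1}{32462 + 91041} = \left(151069 + 8526\right) + \frac{1}{123503} = 159595 + \frac{1}{123503} = \frac{19710461286}{123503}$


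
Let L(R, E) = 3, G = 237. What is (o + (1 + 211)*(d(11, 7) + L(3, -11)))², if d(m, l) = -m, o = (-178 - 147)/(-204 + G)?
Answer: 3168901849/1089 ≈ 2.9099e+6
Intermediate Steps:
o = -325/33 (o = (-178 - 147)/(-204 + 237) = -325/33 ≈ -9.8485)
(o + (1 + 211)*(d(11, 7) + L(3, -11)))² = (-325/33 + (1 + 211)*(-1*11 + 3))² = (-325/33 + 212*(-11 + 3))² = (-325/33 + 212*(-8))² = (-325/33 - 1696)² = (-56293/33)² = 3168901849/1089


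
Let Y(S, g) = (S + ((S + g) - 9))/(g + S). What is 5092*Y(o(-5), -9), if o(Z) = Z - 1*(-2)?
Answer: 10184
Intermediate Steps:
o(Z) = 2 + Z (o(Z) = Z + 2 = 2 + Z)
Y(S, g) = (-9 + g + 2*S)/(S + g) (Y(S, g) = (S + (-9 + S + g))/(S + g) = (-9 + g + 2*S)/(S + g))
5092*Y(o(-5), -9) = 5092*((-9 - 9 + 2*(2 - 5))/((2 - 5) - 9)) = 5092*((-9 - 9 + 2*(-3))/(-3 - 9)) = 5092*((-9 - 9 - 6)/(-12)) = 5092*(-1/12*(-24)) = 5092*2 = 10184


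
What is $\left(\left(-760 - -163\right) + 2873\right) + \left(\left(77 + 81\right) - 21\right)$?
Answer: $2413$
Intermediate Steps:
$\left(\left(-760 - -163\right) + 2873\right) + \left(\left(77 + 81\right) - 21\right) = \left(\left(-760 + 163\right) + 2873\right) + \left(158 - 21\right) = \left(-597 + 2873\right) + 137 = 2276 + 137 = 2413$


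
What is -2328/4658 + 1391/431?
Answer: 2737955/1003799 ≈ 2.7276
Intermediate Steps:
-2328/4658 + 1391/431 = -2328*1/4658 + 1391*(1/431) = -1164/2329 + 1391/431 = 2737955/1003799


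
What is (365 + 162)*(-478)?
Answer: -251906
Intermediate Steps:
(365 + 162)*(-478) = 527*(-478) = -251906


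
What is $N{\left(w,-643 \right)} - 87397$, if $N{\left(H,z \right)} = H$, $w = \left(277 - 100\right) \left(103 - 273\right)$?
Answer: $-117487$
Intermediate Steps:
$w = -30090$ ($w = 177 \left(-170\right) = -30090$)
$N{\left(w,-643 \right)} - 87397 = -30090 - 87397 = -117487$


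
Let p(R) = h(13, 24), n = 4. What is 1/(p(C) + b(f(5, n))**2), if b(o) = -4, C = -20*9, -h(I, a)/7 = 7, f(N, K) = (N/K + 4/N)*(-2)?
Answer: -1/33 ≈ -0.030303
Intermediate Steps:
f(N, K) = -8/N - 2*N/K (f(N, K) = (4/N + N/K)*(-2) = -8/N - 2*N/K)
h(I, a) = -49 (h(I, a) = -7*7 = -49)
C = -180
p(R) = -49
1/(p(C) + b(f(5, n))**2) = 1/(-49 + (-4)**2) = 1/(-49 + 16) = 1/(-33) = -1/33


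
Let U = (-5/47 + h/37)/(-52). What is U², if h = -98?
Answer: 22953681/8177223184 ≈ 0.0028070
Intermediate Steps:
U = 4791/90428 (U = (-5/47 - 98/37)/(-52) = (-5*1/47 - 98*1/37)*(-1/52) = (-5/47 - 98/37)*(-1/52) = -4791/1739*(-1/52) = 4791/90428 ≈ 0.052981)
U² = (4791/90428)² = 22953681/8177223184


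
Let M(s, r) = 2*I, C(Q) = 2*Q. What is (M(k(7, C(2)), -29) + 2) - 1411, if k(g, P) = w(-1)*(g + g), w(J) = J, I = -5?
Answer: -1419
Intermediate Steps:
k(g, P) = -2*g (k(g, P) = -(g + g) = -2*g)
M(s, r) = -10 (M(s, r) = 2*(-5) = -10)
(M(k(7, C(2)), -29) + 2) - 1411 = (-10 + 2) - 1411 = -8 - 1411 = -1419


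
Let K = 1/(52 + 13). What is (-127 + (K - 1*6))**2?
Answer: 74718736/4225 ≈ 17685.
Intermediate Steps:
K = 1/65 ≈ 0.015385
(-127 + (K - 1*6))**2 = (-127 + (1/65 - 1*6))**2 = (-127 + (1/65 - 6))**2 = (-127 - 389/65)**2 = (-8644/65)**2 = 74718736/4225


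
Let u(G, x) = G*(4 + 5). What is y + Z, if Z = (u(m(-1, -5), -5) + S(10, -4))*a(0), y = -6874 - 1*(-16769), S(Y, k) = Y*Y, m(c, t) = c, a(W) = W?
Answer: 9895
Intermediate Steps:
S(Y, k) = Y²
u(G, x) = 9*G (u(G, x) = G*9 = 9*G)
y = 9895 (y = -6874 + 16769 = 9895)
Z = 0 (Z = (9*(-1) + 10²)*0 = (-9 + 100)*0 = 91*0 = 0)
y + Z = 9895 + 0 = 9895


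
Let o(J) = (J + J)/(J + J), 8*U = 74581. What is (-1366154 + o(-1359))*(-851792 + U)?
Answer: 9207536512515/8 ≈ 1.1509e+12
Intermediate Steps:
U = 74581/8 (U = (⅛)*74581 = 74581/8 ≈ 9322.6)
o(J) = 1 (o(J) = (2*J)/((2*J)) = (2*J)*(1/(2*J)) = 1)
(-1366154 + o(-1359))*(-851792 + U) = (-1366154 + 1)*(-851792 + 74581/8) = -1366153*(-6739755/8) = 9207536512515/8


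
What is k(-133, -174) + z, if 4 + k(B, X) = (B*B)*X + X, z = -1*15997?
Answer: -3094061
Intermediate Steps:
z = -15997
k(B, X) = -4 + X + X*B² (k(B, X) = -4 + ((B*B)*X + X) = -4 + (B²*X + X) = -4 + (X*B² + X) = -4 + (X + X*B²) = -4 + X + X*B²)
k(-133, -174) + z = (-4 - 174 - 174*(-133)²) - 15997 = (-4 - 174 - 174*17689) - 15997 = (-4 - 174 - 3077886) - 15997 = -3078064 - 15997 = -3094061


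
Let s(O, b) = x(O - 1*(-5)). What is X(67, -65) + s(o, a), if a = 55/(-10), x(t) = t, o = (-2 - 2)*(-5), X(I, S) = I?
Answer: 92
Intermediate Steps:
o = 20 (o = -4*(-5) = 20)
a = -11/2 (a = 55*(-1/10) = -11/2 ≈ -5.5000)
s(O, b) = 5 + O (s(O, b) = O - 1*(-5) = O + 5 = 5 + O)
X(67, -65) + s(o, a) = 67 + (5 + 20) = 67 + 25 = 92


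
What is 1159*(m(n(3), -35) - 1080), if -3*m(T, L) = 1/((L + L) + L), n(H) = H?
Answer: -394290641/315 ≈ -1.2517e+6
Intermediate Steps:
m(T, L) = -1/(9*L) (m(T, L) = -1/(3*((L + L) + L)) = -1/(3*(2*L + L)) = -1/(3*L)/3 = -1/(9*L))
1159*(m(n(3), -35) - 1080) = 1159*(-⅑/(-35) - 1080) = 1159*(-⅑*(-1/35) - 1080) = 1159*(1/315 - 1080) = 1159*(-340199/315) = -394290641/315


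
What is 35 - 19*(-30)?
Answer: 605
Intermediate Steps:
35 - 19*(-30) = 35 + 570 = 605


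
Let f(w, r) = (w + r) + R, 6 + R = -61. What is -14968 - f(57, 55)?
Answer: -15013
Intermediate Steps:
R = -67 (R = -6 - 61 = -67)
f(w, r) = -67 + r + w (f(w, r) = (w + r) - 67 = (r + w) - 67 = -67 + r + w)
-14968 - f(57, 55) = -14968 - (-67 + 55 + 57) = -14968 - 1*45 = -14968 - 45 = -15013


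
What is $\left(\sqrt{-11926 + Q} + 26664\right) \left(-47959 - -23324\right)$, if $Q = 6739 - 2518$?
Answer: $-656867640 - 24635 i \sqrt{7705} \approx -6.5687 \cdot 10^{8} - 2.1624 \cdot 10^{6} i$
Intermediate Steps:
$Q = 4221$
$\left(\sqrt{-11926 + Q} + 26664\right) \left(-47959 - -23324\right) = \left(\sqrt{-11926 + 4221} + 26664\right) \left(-47959 - -23324\right) = \left(\sqrt{-7705} + 26664\right) \left(-47959 + 23324\right) = \left(i \sqrt{7705} + 26664\right) \left(-24635\right) = \left(26664 + i \sqrt{7705}\right) \left(-24635\right) = -656867640 - 24635 i \sqrt{7705}$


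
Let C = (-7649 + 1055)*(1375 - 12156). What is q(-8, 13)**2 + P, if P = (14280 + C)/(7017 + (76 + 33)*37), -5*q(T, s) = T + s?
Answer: 35557622/5525 ≈ 6435.8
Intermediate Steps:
C = 71089914 (C = -6594*(-10781) = 71089914)
q(T, s) = -T/5 - s/5 (q(T, s) = -(T + s)/5 = -T/5 - s/5)
P = 35552097/5525 (P = (14280 + 71089914)/(7017 + (76 + 33)*37) = 71104194/(7017 + 109*37) = 71104194/(7017 + 4033) = 71104194/11050 = 71104194*(1/11050) = 35552097/5525 ≈ 6434.8)
q(-8, 13)**2 + P = (-1/5*(-8) - 1/5*13)**2 + 35552097/5525 = (8/5 - 13/5)**2 + 35552097/5525 = (-1)**2 + 35552097/5525 = 1 + 35552097/5525 = 35557622/5525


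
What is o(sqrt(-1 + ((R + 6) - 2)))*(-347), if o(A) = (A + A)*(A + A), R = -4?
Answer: 1388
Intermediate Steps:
o(A) = 4*A**2 (o(A) = (2*A)*(2*A) = 4*A**2)
o(sqrt(-1 + ((R + 6) - 2)))*(-347) = (4*(sqrt(-1 + ((-4 + 6) - 2)))**2)*(-347) = (4*(sqrt(-1 + (2 - 2)))**2)*(-347) = (4*(sqrt(-1 + 0))**2)*(-347) = (4*(sqrt(-1))**2)*(-347) = (4*I**2)*(-347) = (4*(-1))*(-347) = -4*(-347) = 1388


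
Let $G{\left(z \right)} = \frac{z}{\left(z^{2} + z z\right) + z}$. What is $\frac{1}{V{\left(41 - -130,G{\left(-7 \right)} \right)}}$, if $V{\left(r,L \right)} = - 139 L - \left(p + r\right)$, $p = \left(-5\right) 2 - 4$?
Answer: $- \frac{13}{1902} \approx -0.0068349$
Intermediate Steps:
$p = -14$ ($p = -10 - 4 = -14$)
$G{\left(z \right)} = \frac{z}{z + 2 z^{2}}$ ($G{\left(z \right)} = \frac{z}{\left(z^{2} + z^{2}\right) + z} = \frac{z}{2 z^{2} + z} = \frac{z}{z + 2 z^{2}}$)
$V{\left(r,L \right)} = 14 - r - 139 L$ ($V{\left(r,L \right)} = - 139 L - \left(-14 + r\right) = 14 - r - 139 L$)
$\frac{1}{V{\left(41 - -130,G{\left(-7 \right)} \right)}} = \frac{1}{14 - \left(41 - -130\right) - \frac{139}{1 + 2 \left(-7\right)}} = \frac{1}{14 - \left(41 + 130\right) - \frac{139}{1 - 14}} = \frac{1}{14 - 171 - \frac{139}{-13}} = \frac{1}{14 - 171 - - \frac{139}{13}} = \frac{1}{14 - 171 + \frac{139}{13}} = \frac{1}{- \frac{1902}{13}} = - \frac{13}{1902}$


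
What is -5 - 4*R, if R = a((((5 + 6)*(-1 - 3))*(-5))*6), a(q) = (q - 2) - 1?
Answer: -5273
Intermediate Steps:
a(q) = -3 + q (a(q) = (-2 + q) - 1 = -3 + q)
R = 1317 (R = -3 + (((5 + 6)*(-1 - 3))*(-5))*6 = -3 + ((11*(-4))*(-5))*6 = -3 - 44*(-5)*6 = -3 + 220*6 = -3 + 1320 = 1317)
-5 - 4*R = -5 - 4*1317 = -5 - 5268 = -5273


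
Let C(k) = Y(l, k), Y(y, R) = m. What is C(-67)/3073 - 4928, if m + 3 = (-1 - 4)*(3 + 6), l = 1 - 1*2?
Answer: -15143792/3073 ≈ -4928.0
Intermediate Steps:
l = -1 (l = 1 - 2 = -1)
m = -48 (m = -3 + (-1 - 4)*(3 + 6) = -3 - 5*9 = -3 - 45 = -48)
Y(y, R) = -48
C(k) = -48
C(-67)/3073 - 4928 = -48/3073 - 4928 = -15143792/3073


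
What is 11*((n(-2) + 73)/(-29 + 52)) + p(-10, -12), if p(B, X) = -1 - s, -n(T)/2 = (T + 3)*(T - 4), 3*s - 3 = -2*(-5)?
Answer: 2437/69 ≈ 35.319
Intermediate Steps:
s = 13/3 (s = 1 + (-2*(-5))/3 = 1 + (⅓)*10 = 1 + 10/3 = 13/3 ≈ 4.3333)
n(T) = -2*(-4 + T)*(3 + T) (n(T) = -2*(T + 3)*(T - 4) = -2*(3 + T)*(-4 + T) = -2*(-4 + T)*(3 + T))
p(B, X) = -16/3 (p(B, X) = -1 - 1*13/3 = -1 - 13/3 = -16/3)
11*((n(-2) + 73)/(-29 + 52)) + p(-10, -12) = 11*(((24 - 2*(-2)² + 2*(-2)) + 73)/(-29 + 52)) - 16/3 = 11*(((24 - 2*4 - 4) + 73)/23) - 16/3 = 11*(((24 - 8 - 4) + 73)*(1/23)) - 16/3 = 11*((12 + 73)*(1/23)) - 16/3 = 11*(85*(1/23)) - 16/3 = 11*(85/23) - 16/3 = 935/23 - 16/3 = 2437/69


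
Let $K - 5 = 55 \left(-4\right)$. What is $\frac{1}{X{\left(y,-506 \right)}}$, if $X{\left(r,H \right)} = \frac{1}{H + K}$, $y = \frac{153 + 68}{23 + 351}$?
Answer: $-721$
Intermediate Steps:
$K = -215$ ($K = 5 + 55 \left(-4\right) = 5 - 220 = -215$)
$y = \frac{13}{22}$ ($y = \frac{221}{374} = 221 \cdot \frac{1}{374} = \frac{13}{22} \approx 0.59091$)
$X{\left(r,H \right)} = \frac{1}{-215 + H}$ ($X{\left(r,H \right)} = \frac{1}{H - 215} = \frac{1}{-215 + H}$)
$\frac{1}{X{\left(y,-506 \right)}} = \frac{1}{\frac{1}{-215 - 506}} = \frac{1}{\frac{1}{-721}} = \frac{1}{- \frac{1}{721}} = -721$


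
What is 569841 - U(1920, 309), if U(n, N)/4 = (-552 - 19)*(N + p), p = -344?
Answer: 489901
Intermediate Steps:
U(n, N) = 785696 - 2284*N (U(n, N) = 4*((-552 - 19)*(N - 344)) = 4*(-571*(-344 + N)) = 4*(196424 - 571*N) = 785696 - 2284*N)
569841 - U(1920, 309) = 569841 - (785696 - 2284*309) = 569841 - (785696 - 705756) = 569841 - 1*79940 = 569841 - 79940 = 489901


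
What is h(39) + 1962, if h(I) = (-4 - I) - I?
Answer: 1880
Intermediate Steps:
h(I) = -4 - 2*I
h(39) + 1962 = (-4 - 2*39) + 1962 = (-4 - 78) + 1962 = -82 + 1962 = 1880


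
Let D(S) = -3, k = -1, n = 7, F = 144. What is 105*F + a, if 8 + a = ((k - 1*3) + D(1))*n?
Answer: 15063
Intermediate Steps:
a = -57 (a = -8 + ((-1 - 1*3) - 3)*7 = -8 + ((-1 - 3) - 3)*7 = -8 + (-4 - 3)*7 = -8 - 7*7 = -8 - 49 = -57)
105*F + a = 105*144 - 57 = 15120 - 57 = 15063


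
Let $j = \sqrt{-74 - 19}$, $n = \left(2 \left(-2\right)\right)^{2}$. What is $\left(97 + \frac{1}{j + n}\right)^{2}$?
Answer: $\frac{2 \left(- 768386 i + 150641 \sqrt{93}\right)}{- 163 i + 32 \sqrt{93}} \approx 9417.9 - 5.3632 i$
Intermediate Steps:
$n = 16$ ($n = \left(-4\right)^{2} = 16$)
$j = i \sqrt{93}$ ($j = \sqrt{-93} = i \sqrt{93} \approx 9.6436 i$)
$\left(97 + \frac{1}{j + n}\right)^{2} = \left(97 + \frac{1}{i \sqrt{93} + 16}\right)^{2} = \left(97 + \frac{1}{16 + i \sqrt{93}}\right)^{2}$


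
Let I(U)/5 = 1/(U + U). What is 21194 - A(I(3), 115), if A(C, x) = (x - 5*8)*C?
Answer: 42263/2 ≈ 21132.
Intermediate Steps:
I(U) = 5/(2*U) (I(U) = 5/(U + U) = 5/((2*U)) = 5*(1/(2*U)) = 5/(2*U))
A(C, x) = C*(-40 + x) (A(C, x) = (x - 40)*C = (-40 + x)*C = C*(-40 + x))
21194 - A(I(3), 115) = 21194 - (5/2)/3*(-40 + 115) = 21194 - (5/2)*(⅓)*75 = 21194 - 5*75/6 = 21194 - 1*125/2 = 21194 - 125/2 = 42263/2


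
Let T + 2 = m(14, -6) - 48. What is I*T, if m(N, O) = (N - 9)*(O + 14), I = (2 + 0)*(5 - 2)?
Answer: -60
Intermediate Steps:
I = 6 (I = 2*3 = 6)
m(N, O) = (-9 + N)*(14 + O)
T = -10 (T = -2 + ((-126 - 9*(-6) + 14*14 + 14*(-6)) - 48) = -2 + ((-126 + 54 + 196 - 84) - 48) = -2 + (40 - 48) = -2 - 8 = -10)
I*T = 6*(-10) = -60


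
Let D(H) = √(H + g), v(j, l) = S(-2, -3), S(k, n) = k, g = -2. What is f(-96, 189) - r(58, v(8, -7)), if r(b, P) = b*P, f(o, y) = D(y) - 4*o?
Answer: 500 + √187 ≈ 513.67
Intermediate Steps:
v(j, l) = -2
D(H) = √(-2 + H) (D(H) = √(H - 2) = √(-2 + H))
f(o, y) = √(-2 + y) - 4*o
r(b, P) = P*b
f(-96, 189) - r(58, v(8, -7)) = (√(-2 + 189) - 4*(-96)) - (-2)*58 = (√187 + 384) - 1*(-116) = (384 + √187) + 116 = 500 + √187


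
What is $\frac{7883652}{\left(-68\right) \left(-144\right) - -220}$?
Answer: $\frac{1970913}{2503} \approx 787.42$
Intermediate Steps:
$\frac{7883652}{\left(-68\right) \left(-144\right) - -220} = \frac{7883652}{9792 + \left(-325 + 545\right)} = \frac{7883652}{9792 + 220} = \frac{7883652}{10012} = 7883652 \cdot \frac{1}{10012} = \frac{1970913}{2503}$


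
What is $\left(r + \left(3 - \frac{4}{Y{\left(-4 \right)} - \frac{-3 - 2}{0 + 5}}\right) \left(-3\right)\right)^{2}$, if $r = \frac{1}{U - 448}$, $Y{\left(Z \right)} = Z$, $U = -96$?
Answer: $\frac{50027329}{295936} \approx 169.05$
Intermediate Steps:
$r = - \frac{1}{544}$ ($r = \frac{1}{-96 - 448} = \frac{1}{-544} = - \frac{1}{544} \approx -0.0018382$)
$\left(r + \left(3 - \frac{4}{Y{\left(-4 \right)} - \frac{-3 - 2}{0 + 5}}\right) \left(-3\right)\right)^{2} = \left(- \frac{1}{544} + \left(3 - \frac{4}{-4 - \frac{-3 - 2}{0 + 5}}\right) \left(-3\right)\right)^{2} = \left(- \frac{1}{544} + \left(3 - \frac{4}{-4 - - \frac{5}{5}}\right) \left(-3\right)\right)^{2} = \left(- \frac{1}{544} + \left(3 - \frac{4}{-4 - \left(-5\right) \frac{1}{5}}\right) \left(-3\right)\right)^{2} = \left(- \frac{1}{544} + \left(3 - \frac{4}{-4 - -1}\right) \left(-3\right)\right)^{2} = \left(- \frac{1}{544} + \left(3 - \frac{4}{-4 + 1}\right) \left(-3\right)\right)^{2} = \left(- \frac{1}{544} + \left(3 - \frac{4}{-3}\right) \left(-3\right)\right)^{2} = \left(- \frac{1}{544} + \left(3 - - \frac{4}{3}\right) \left(-3\right)\right)^{2} = \left(- \frac{1}{544} + \left(3 + \frac{4}{3}\right) \left(-3\right)\right)^{2} = \left(- \frac{1}{544} + \frac{13}{3} \left(-3\right)\right)^{2} = \left(- \frac{1}{544} - 13\right)^{2} = \left(- \frac{7073}{544}\right)^{2} = \frac{50027329}{295936}$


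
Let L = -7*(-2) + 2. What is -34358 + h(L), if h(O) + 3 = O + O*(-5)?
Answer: -34425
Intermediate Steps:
L = 16 (L = 14 + 2 = 16)
h(O) = -3 - 4*O (h(O) = -3 + (O + O*(-5)) = -3 + (O - 5*O) = -3 - 4*O)
-34358 + h(L) = -34358 + (-3 - 4*16) = -34358 + (-3 - 64) = -34358 - 67 = -34425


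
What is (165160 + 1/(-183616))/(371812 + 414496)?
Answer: 30326018559/144378729728 ≈ 0.21004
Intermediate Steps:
(165160 + 1/(-183616))/(371812 + 414496) = (165160 - 1/183616)/786308 = (30326018559/183616)*(1/786308) = 30326018559/144378729728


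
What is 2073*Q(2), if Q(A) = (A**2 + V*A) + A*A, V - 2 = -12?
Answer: -24876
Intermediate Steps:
V = -10 (V = 2 - 12 = -10)
Q(A) = -10*A + 2*A**2 (Q(A) = (A**2 - 10*A) + A*A = (A**2 - 10*A) + A**2 = -10*A + 2*A**2)
2073*Q(2) = 2073*(2*2*(-5 + 2)) = 2073*(2*2*(-3)) = 2073*(-12) = -24876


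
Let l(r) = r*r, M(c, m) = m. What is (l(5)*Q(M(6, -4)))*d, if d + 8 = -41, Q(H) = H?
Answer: 4900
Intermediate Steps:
l(r) = r**2
d = -49 (d = -8 - 41 = -49)
(l(5)*Q(M(6, -4)))*d = (5**2*(-4))*(-49) = (25*(-4))*(-49) = -100*(-49) = 4900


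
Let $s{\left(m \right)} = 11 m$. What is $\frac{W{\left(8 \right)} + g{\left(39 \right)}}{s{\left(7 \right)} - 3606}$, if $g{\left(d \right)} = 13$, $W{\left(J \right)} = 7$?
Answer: $- \frac{20}{3529} \approx -0.0056673$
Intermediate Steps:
$\frac{W{\left(8 \right)} + g{\left(39 \right)}}{s{\left(7 \right)} - 3606} = \frac{7 + 13}{11 \cdot 7 - 3606} = \frac{20}{77 - 3606} = \frac{20}{-3529} = 20 \left(- \frac{1}{3529}\right) = - \frac{20}{3529}$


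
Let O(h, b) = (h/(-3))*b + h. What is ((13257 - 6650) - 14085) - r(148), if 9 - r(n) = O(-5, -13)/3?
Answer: -67463/9 ≈ -7495.9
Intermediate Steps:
O(h, b) = h - b*h/3 (O(h, b) = (h*(-⅓))*b + h = (-h/3)*b + h = -b*h/3 + h = h - b*h/3)
r(n) = 161/9 (r(n) = 9 - (⅓)*(-5)*(3 - 1*(-13))/3 = 9 - (⅓)*(-5)*(3 + 13)/3 = 9 - (⅓)*(-5)*16/3 = 9 - (-80)/(3*3) = 9 - 1*(-80/9) = 9 + 80/9 = 161/9)
((13257 - 6650) - 14085) - r(148) = ((13257 - 6650) - 14085) - 1*161/9 = (6607 - 14085) - 161/9 = -7478 - 161/9 = -67463/9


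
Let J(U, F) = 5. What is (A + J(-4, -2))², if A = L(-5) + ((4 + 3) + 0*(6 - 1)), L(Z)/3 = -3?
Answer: 9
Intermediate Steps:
L(Z) = -9 (L(Z) = 3*(-3) = -9)
A = -2 (A = -9 + ((4 + 3) + 0*(6 - 1)) = -9 + (7 + 0*5) = -9 + (7 + 0) = -9 + 7 = -2)
(A + J(-4, -2))² = (-2 + 5)² = 3² = 9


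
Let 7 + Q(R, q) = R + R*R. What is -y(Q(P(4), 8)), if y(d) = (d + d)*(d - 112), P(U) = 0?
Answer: -1666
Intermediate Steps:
Q(R, q) = -7 + R + R² (Q(R, q) = -7 + (R + R*R) = -7 + (R + R²) = -7 + R + R²)
y(d) = 2*d*(-112 + d) (y(d) = (2*d)*(-112 + d) = 2*d*(-112 + d))
-y(Q(P(4), 8)) = -2*(-7 + 0 + 0²)*(-112 + (-7 + 0 + 0²)) = -2*(-7 + 0 + 0)*(-112 + (-7 + 0 + 0)) = -2*(-7)*(-112 - 7) = -2*(-7)*(-119) = -1*1666 = -1666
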